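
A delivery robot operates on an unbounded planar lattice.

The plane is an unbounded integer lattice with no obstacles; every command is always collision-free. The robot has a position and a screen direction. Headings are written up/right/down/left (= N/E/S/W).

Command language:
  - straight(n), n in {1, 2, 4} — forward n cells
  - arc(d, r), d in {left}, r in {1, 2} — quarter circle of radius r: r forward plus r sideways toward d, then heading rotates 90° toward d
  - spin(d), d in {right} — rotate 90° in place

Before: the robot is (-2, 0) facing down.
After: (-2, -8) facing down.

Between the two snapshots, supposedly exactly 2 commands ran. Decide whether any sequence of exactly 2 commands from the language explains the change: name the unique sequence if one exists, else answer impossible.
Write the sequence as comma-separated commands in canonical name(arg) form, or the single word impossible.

key: still facing S at the end — nothing in the sequence rotates
t0: (-2, 0) facing down
[1] after straight(4): (-2, -4) facing down
[2] after straight(4): (-2, -8) facing down
no rival 2-sequence matches.

straight(4), straight(4)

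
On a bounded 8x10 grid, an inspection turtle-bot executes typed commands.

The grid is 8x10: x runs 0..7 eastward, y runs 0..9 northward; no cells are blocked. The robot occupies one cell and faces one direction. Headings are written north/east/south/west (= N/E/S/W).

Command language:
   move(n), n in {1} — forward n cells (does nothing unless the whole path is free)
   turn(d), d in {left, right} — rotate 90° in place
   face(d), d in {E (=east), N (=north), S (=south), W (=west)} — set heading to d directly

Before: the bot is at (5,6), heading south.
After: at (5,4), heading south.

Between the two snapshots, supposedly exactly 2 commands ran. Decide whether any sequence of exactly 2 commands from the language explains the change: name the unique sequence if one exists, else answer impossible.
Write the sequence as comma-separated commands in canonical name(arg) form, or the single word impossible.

move(1), move(1)

key: still facing S at the end — nothing in the sequence rotates
initial: at (5,6), heading south
[1] after move(1): at (5,5), heading south
[2] after move(1): at (5,4), heading south
no other 2-command option fits: unique.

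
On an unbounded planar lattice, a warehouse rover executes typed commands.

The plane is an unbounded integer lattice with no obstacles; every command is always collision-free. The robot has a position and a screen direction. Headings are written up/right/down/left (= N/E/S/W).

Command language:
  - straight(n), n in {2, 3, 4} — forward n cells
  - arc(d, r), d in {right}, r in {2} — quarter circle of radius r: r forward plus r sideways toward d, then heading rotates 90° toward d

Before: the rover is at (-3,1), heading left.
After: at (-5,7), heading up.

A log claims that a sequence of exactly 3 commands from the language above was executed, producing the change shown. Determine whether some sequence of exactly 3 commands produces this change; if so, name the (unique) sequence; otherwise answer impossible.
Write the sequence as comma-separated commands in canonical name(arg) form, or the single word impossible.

key: cell and facing (now N) both changed — the 3 commands mix motion and turning
from: at (-3,1), heading left
step 1 (arc(right, 2)): at (-5,3), heading up
step 2 (straight(2)): at (-5,5), heading up
step 3 (straight(2)): at (-5,7), heading up
uniquely the one of 64 3-step routes that fits.

arc(right, 2), straight(2), straight(2)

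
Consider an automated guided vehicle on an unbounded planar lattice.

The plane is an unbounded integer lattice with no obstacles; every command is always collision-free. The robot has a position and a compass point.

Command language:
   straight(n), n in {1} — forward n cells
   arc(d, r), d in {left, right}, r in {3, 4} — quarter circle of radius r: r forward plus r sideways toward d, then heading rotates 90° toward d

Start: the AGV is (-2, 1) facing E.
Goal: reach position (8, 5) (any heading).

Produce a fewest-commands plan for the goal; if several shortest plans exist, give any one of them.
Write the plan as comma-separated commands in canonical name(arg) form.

arc(left, 3), arc(right, 4), arc(right, 3)

from: (-2, 1) facing E
t=1 arc(left, 3) ⇒ (1, 4) facing N
t=2 arc(right, 4) ⇒ (5, 8) facing E
t=3 arc(right, 3) ⇒ (8, 5) facing S
minimal: 3 command(s), checked below 3.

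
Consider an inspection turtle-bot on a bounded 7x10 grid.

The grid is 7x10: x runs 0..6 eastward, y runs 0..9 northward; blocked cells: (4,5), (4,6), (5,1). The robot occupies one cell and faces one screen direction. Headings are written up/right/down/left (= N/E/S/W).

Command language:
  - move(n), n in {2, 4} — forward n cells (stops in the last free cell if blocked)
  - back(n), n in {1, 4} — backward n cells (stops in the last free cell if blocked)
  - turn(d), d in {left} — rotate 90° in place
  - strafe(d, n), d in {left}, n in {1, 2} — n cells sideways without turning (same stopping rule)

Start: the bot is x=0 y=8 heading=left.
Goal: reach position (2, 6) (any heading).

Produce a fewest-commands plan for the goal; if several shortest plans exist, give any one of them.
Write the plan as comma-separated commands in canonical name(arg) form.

begin: x=0 y=8 heading=left
1. back(4) → x=4 y=8 heading=left
2. move(2) → x=2 y=8 heading=left
3. strafe(left, 2) → x=2 y=6 heading=left
no 2-step plan works, so 3 is optimal.

back(4), move(2), strafe(left, 2)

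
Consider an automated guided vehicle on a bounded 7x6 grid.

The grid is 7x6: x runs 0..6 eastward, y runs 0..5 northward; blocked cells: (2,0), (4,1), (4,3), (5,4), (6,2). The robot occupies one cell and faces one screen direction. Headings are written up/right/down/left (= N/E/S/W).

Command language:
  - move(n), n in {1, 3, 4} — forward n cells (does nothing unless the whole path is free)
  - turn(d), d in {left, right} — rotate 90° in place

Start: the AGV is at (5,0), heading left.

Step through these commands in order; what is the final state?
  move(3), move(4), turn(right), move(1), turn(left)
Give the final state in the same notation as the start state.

t0: at (5,0), heading left
1. move(3) → at (5,0), heading left
2. move(4) → at (5,0), heading left
3. turn(right) → at (5,0), heading up
4. move(1) → at (5,1), heading up
5. turn(left) → at (5,1), heading left

at (5,1), heading left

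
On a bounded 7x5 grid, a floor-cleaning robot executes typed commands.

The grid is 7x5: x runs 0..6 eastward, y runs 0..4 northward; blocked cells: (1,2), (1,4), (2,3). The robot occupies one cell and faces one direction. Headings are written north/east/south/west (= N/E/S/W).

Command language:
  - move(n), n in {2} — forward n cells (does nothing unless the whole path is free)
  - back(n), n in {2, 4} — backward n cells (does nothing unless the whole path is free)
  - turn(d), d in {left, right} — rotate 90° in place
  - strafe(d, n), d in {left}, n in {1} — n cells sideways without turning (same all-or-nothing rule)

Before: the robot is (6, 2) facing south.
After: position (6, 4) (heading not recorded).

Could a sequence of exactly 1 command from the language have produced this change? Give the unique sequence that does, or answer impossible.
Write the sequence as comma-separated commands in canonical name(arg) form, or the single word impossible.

initial: (6, 2) facing south
step 1 (back(2)): (6, 4) facing south
no other 1-command option fits: unique.

back(2)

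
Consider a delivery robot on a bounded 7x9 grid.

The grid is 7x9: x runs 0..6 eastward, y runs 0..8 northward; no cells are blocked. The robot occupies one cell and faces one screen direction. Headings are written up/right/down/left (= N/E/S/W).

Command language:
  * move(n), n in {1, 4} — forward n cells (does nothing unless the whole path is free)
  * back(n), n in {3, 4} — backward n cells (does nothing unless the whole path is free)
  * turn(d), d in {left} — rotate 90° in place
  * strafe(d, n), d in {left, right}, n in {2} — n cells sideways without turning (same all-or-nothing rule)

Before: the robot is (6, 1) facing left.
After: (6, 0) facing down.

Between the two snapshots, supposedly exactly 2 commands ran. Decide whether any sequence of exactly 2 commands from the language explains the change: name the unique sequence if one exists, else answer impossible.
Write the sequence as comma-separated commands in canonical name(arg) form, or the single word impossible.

turn(left), move(1)

key: cell and facing (now S) both changed — the 2 commands mix motion and turning
begin: (6, 1) facing left
t=1 turn(left) ⇒ (6, 1) facing down
t=2 move(1) ⇒ (6, 0) facing down
uniquely the one of 49 2-step routes that fits.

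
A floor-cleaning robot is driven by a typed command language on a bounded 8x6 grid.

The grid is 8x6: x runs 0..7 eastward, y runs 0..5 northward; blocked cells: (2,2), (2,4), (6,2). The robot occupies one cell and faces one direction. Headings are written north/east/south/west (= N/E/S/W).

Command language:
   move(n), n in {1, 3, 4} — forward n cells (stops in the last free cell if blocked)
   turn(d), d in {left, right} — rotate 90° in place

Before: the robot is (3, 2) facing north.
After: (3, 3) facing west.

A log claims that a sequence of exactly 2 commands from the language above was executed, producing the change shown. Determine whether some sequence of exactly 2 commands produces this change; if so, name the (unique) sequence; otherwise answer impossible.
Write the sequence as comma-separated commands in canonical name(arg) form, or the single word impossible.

key: position moved to (3,3) AND the heading swung to W — translation plus rotation needed
initial: (3, 2) facing north
t=1 move(1) ⇒ (3, 3) facing north
t=2 turn(left) ⇒ (3, 3) facing west
all 25 alternatives checked — unique.

move(1), turn(left)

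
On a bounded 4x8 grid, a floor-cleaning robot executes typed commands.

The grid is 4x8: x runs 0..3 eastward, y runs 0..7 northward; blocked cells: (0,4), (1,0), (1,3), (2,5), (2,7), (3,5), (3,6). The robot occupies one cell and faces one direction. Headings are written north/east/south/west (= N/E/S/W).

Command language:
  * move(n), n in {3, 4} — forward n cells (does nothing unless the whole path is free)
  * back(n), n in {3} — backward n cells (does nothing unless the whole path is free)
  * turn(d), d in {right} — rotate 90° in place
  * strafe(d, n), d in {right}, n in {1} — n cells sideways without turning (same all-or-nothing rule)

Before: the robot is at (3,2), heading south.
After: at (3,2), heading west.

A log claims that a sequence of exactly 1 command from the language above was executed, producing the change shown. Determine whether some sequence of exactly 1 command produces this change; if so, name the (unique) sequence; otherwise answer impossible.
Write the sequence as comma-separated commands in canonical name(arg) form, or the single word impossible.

key: (3,2) unchanged — the single command moves nothing
begin: at (3,2), heading south
t=1 turn(right) ⇒ at (3,2), heading west
uniquely the one of 5 1-step routes that fits.

turn(right)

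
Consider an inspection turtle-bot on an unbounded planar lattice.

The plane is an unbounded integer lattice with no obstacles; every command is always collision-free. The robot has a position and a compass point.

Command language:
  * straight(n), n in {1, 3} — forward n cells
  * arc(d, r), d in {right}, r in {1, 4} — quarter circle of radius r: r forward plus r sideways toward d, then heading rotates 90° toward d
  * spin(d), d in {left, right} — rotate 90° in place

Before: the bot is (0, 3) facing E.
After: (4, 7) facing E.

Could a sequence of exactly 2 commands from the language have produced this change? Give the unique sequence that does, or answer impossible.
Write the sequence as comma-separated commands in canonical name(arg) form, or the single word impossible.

spin(left), arc(right, 4)

key: order matters: swapping spin(left) and arc(right, 4) lands elsewhere
t0: (0, 3) facing E
[1] after spin(left): (0, 3) facing N
[2] after arc(right, 4): (4, 7) facing E
no other 2-command option fits: unique.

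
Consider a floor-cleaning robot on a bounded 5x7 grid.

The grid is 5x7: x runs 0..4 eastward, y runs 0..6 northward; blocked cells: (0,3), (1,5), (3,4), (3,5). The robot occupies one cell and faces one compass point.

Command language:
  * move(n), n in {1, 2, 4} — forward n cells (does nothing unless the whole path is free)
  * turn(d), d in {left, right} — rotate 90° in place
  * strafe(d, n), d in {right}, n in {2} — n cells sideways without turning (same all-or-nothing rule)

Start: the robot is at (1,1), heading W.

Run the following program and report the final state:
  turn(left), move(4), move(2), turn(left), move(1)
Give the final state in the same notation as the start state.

at (2,1), heading E

begin: at (1,1), heading W
t=1 turn(left) ⇒ at (1,1), heading S
t=2 move(4) ⇒ at (1,1), heading S
t=3 move(2) ⇒ at (1,1), heading S
t=4 turn(left) ⇒ at (1,1), heading E
t=5 move(1) ⇒ at (2,1), heading E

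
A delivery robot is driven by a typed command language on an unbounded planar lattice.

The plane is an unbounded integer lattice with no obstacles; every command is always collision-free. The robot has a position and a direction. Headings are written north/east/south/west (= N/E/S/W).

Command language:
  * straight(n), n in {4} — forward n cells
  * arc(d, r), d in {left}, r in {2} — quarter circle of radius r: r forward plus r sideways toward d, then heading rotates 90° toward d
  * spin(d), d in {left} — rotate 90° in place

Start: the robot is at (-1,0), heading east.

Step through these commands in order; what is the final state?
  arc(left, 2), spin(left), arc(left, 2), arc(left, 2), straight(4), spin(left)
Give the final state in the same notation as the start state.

begin: at (-1,0), heading east
step 1 (arc(left, 2)): at (1,2), heading north
step 2 (spin(left)): at (1,2), heading west
step 3 (arc(left, 2)): at (-1,0), heading south
step 4 (arc(left, 2)): at (1,-2), heading east
step 5 (straight(4)): at (5,-2), heading east
step 6 (spin(left)): at (5,-2), heading north

at (5,-2), heading north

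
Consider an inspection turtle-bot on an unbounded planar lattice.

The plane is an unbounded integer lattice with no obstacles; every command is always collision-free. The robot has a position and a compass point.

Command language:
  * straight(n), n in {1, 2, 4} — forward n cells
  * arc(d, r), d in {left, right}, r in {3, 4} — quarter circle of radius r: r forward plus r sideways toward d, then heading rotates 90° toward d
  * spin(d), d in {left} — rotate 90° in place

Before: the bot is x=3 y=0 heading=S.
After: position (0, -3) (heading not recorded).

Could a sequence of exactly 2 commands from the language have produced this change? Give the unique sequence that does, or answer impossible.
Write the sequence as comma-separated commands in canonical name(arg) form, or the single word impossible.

key: running spin(left) before arc(right, 3) would end elsewhere — order is forced
begin: x=3 y=0 heading=S
[1] after arc(right, 3): x=0 y=-3 heading=W
[2] after spin(left): x=0 y=-3 heading=S
all 64 alternatives checked — unique.

arc(right, 3), spin(left)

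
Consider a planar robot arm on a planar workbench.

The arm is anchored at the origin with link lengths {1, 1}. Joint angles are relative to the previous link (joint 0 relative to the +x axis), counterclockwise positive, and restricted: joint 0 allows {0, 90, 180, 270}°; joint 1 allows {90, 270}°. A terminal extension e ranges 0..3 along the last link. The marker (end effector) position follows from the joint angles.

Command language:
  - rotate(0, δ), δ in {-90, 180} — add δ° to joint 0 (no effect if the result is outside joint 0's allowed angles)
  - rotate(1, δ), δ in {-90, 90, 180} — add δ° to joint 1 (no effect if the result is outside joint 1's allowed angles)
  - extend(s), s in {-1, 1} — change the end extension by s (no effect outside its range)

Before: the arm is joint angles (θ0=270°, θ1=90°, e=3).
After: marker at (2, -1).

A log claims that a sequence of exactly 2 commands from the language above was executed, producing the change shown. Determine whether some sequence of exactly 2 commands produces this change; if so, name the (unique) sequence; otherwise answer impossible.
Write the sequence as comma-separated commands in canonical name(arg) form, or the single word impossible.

t0: joint angles (θ0=270°, θ1=90°, e=3)
step 1 (extend(-1)): joint angles (θ0=270°, θ1=90°, e=2)
step 2 (extend(-1)): joint angles (θ0=270°, θ1=90°, e=1)
all 49 alternatives checked — unique.

extend(-1), extend(-1)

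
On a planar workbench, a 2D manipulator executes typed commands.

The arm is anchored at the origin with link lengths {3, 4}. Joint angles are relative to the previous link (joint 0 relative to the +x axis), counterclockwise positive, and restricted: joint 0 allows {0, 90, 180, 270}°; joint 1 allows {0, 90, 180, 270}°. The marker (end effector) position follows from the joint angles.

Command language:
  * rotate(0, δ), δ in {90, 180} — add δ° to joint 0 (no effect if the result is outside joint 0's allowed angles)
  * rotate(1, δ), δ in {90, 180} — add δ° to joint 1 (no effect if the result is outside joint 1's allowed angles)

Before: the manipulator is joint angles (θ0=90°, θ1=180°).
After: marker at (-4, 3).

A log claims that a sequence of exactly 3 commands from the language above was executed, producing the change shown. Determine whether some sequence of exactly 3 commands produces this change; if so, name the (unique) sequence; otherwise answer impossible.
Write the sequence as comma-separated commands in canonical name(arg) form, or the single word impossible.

rotate(1, 90), rotate(1, 90), rotate(1, 90)

from: joint angles (θ0=90°, θ1=180°)
step 1 (rotate(1, 90)): joint angles (θ0=90°, θ1=270°)
step 2 (rotate(1, 90)): joint angles (θ0=90°, θ1=0°)
step 3 (rotate(1, 90)): joint angles (θ0=90°, θ1=90°)
all 64 alternatives checked — unique.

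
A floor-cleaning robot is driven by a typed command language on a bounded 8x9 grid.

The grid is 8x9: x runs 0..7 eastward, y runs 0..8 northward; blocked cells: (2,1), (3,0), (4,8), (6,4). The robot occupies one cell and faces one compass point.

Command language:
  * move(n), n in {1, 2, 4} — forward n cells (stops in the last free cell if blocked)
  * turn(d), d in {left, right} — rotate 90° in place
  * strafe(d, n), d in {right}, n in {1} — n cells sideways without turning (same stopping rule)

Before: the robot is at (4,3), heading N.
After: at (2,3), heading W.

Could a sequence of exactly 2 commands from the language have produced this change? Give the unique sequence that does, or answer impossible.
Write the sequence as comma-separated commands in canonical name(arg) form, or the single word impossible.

turn(left), move(2)

key: running move(2) before turn(left) would end elsewhere — order is forced
start: at (4,3), heading N
[1] after turn(left): at (4,3), heading W
[2] after move(2): at (2,3), heading W
no rival 2-sequence matches.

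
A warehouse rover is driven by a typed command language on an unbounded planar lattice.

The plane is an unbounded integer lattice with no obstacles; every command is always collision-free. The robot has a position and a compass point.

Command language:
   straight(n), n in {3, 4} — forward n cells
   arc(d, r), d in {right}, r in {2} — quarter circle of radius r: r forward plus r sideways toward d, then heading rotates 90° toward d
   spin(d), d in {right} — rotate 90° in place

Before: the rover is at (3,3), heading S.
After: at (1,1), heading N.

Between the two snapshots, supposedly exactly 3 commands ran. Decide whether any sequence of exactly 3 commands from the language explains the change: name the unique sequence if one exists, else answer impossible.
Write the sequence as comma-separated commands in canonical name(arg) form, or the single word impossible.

straight(4), spin(right), arc(right, 2)

key: position moved to (1,1) AND the heading swung to N — translation plus rotation needed
start: at (3,3), heading S
step 1 (straight(4)): at (3,-1), heading S
step 2 (spin(right)): at (3,-1), heading W
step 3 (arc(right, 2)): at (1,1), heading N
no rival 3-sequence matches.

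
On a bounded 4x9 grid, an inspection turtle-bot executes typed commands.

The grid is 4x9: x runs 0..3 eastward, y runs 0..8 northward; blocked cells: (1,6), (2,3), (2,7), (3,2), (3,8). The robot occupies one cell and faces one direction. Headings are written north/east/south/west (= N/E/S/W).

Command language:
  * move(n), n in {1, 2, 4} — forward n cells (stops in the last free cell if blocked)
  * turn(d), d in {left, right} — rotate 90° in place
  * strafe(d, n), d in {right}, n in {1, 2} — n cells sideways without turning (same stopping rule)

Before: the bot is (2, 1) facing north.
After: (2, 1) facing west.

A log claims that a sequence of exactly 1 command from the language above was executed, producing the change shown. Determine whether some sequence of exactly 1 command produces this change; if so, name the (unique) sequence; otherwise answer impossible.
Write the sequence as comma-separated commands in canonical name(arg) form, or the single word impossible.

turn(left)

key: parked at (2,1) the whole time — nothing moves the robot
from: (2, 1) facing north
step 1 (turn(left)): (2, 1) facing west
no rival 1-sequence matches.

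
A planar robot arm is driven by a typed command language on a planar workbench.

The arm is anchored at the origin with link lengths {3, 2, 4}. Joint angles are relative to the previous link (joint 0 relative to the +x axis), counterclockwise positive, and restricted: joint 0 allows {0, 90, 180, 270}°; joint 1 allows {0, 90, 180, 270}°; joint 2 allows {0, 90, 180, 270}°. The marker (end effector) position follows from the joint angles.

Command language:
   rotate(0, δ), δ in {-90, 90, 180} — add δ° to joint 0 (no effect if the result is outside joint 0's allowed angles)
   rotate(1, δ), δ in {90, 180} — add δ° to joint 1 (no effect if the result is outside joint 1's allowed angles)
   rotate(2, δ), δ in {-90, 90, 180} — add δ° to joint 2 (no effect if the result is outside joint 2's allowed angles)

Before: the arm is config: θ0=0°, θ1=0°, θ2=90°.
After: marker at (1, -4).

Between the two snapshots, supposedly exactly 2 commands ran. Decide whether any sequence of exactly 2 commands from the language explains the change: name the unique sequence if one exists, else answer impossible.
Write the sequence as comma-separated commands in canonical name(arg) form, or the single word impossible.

start: config: θ0=0°, θ1=0°, θ2=90°
step 1 (rotate(1, 90)): config: θ0=0°, θ1=90°, θ2=90°
step 2 (rotate(1, 90)): config: θ0=0°, θ1=180°, θ2=90°
all 64 alternatives checked — unique.

rotate(1, 90), rotate(1, 90)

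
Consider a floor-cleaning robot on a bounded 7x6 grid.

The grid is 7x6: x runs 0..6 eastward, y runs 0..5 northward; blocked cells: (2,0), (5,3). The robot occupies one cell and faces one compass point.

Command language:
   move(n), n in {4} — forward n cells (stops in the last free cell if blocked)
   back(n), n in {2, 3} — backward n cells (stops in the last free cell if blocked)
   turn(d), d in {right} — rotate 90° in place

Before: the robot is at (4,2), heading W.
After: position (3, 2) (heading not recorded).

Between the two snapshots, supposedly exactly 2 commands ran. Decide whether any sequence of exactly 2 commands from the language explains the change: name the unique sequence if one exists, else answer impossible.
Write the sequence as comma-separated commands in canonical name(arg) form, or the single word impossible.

key: running back(3) before move(4) would end elsewhere — order is forced
begin: at (4,2), heading W
step 1 (move(4)): at (0,2), heading W
step 2 (back(3)): at (3,2), heading W
no other 2-command option fits: unique.

move(4), back(3)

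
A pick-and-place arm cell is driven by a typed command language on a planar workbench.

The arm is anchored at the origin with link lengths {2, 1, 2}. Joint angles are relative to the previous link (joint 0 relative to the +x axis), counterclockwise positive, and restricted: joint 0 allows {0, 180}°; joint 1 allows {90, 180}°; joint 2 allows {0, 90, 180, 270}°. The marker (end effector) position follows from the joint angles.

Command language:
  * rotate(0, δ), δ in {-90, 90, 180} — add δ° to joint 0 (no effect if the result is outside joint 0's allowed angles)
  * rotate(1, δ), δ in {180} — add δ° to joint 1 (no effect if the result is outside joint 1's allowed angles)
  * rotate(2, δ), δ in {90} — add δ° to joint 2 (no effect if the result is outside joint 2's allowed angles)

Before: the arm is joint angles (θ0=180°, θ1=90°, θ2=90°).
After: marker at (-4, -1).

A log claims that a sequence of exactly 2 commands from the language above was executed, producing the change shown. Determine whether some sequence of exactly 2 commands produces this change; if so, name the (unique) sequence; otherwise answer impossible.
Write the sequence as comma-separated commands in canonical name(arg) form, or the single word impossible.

rotate(2, 90), rotate(2, 90)

initial: joint angles (θ0=180°, θ1=90°, θ2=90°)
1. rotate(2, 90) → joint angles (θ0=180°, θ1=90°, θ2=180°)
2. rotate(2, 90) → joint angles (θ0=180°, θ1=90°, θ2=270°)
uniquely the one of 25 2-step routes that fits.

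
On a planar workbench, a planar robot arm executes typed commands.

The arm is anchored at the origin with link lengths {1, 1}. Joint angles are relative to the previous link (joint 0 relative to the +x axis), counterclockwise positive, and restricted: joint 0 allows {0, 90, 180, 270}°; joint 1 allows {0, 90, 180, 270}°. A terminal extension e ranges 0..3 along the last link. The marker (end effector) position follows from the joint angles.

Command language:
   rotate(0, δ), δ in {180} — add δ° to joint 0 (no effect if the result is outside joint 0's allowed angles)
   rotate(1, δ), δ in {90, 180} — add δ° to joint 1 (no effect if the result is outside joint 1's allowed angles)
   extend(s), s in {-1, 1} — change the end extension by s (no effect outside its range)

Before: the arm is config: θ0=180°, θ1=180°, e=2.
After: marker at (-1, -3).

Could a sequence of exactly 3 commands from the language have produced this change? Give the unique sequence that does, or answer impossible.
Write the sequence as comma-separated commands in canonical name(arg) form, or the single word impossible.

from: config: θ0=180°, θ1=180°, e=2
[1] after rotate(1, 90): config: θ0=180°, θ1=270°, e=2
[2] after rotate(1, 90): config: θ0=180°, θ1=0°, e=2
[3] after rotate(1, 90): config: θ0=180°, θ1=90°, e=2
no rival 3-sequence matches.

rotate(1, 90), rotate(1, 90), rotate(1, 90)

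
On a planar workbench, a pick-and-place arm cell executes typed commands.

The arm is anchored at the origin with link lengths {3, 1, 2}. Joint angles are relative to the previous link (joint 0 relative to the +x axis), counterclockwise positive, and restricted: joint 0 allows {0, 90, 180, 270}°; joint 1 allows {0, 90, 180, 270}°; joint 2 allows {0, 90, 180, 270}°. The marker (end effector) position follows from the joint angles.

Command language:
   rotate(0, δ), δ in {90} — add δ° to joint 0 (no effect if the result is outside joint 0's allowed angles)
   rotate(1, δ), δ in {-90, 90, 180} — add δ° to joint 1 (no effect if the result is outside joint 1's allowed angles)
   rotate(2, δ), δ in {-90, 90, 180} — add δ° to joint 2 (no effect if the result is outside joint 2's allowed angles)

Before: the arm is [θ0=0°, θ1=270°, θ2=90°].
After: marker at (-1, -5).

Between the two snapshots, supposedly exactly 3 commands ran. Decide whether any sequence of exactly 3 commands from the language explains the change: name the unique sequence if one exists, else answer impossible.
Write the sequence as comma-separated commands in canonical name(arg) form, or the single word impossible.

rotate(0, 90), rotate(0, 90), rotate(0, 90)

initial: [θ0=0°, θ1=270°, θ2=90°]
[1] after rotate(0, 90): [θ0=90°, θ1=270°, θ2=90°]
[2] after rotate(0, 90): [θ0=180°, θ1=270°, θ2=90°]
[3] after rotate(0, 90): [θ0=270°, θ1=270°, θ2=90°]
no rival 3-sequence matches.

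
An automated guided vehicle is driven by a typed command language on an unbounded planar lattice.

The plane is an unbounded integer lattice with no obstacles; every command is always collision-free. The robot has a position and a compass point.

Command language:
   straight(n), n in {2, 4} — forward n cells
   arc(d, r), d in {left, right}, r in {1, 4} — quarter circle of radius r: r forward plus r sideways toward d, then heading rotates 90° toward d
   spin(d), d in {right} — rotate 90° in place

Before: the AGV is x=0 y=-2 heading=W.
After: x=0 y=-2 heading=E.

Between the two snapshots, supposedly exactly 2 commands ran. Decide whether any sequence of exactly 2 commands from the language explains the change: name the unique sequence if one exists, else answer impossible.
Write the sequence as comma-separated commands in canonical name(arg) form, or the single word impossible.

key: parked at (0,-2) the whole time — nothing moves the robot
t0: x=0 y=-2 heading=W
1. spin(right) → x=0 y=-2 heading=N
2. spin(right) → x=0 y=-2 heading=E
all 49 alternatives checked — unique.

spin(right), spin(right)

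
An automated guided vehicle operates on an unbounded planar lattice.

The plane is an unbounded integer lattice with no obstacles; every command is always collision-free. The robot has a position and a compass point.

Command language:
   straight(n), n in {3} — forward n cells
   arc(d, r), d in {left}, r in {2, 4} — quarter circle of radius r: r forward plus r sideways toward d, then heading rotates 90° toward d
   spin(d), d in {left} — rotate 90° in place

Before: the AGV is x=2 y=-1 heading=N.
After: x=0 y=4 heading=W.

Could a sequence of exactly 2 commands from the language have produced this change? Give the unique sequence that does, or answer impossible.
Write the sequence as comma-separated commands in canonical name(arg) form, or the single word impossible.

straight(3), arc(left, 2)

key: position moved to (0,4) AND the heading swung to W — translation plus rotation needed
begin: x=2 y=-1 heading=N
step 1 (straight(3)): x=2 y=2 heading=N
step 2 (arc(left, 2)): x=0 y=4 heading=W
no rival 2-sequence matches.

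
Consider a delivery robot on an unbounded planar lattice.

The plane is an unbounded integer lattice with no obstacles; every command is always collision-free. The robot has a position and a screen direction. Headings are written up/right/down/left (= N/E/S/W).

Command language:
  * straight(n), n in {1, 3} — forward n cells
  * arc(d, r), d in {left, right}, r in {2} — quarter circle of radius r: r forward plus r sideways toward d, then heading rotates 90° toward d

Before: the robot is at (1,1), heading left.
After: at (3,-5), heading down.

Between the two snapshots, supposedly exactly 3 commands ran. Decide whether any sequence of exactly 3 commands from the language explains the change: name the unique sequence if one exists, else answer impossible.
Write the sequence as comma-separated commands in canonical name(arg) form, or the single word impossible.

arc(left, 2), arc(left, 2), arc(right, 2)

key: cell and facing (now S) both changed — the 3 commands mix motion and turning
start: at (1,1), heading left
1. arc(left, 2) → at (-1,-1), heading down
2. arc(left, 2) → at (1,-3), heading right
3. arc(right, 2) → at (3,-5), heading down
no other 3-command option fits: unique.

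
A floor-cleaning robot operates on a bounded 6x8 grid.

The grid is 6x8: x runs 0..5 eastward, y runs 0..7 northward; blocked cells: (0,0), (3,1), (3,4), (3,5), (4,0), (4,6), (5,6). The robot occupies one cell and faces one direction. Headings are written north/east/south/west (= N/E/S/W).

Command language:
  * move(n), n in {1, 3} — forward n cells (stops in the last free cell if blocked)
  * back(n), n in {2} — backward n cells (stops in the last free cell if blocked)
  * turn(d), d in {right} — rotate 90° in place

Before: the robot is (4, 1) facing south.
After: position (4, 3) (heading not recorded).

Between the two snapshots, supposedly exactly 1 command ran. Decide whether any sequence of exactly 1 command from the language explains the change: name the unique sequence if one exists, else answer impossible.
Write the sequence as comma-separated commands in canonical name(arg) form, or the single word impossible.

initial: (4, 1) facing south
1. back(2) → (4, 3) facing south
no other 1-command option fits: unique.

back(2)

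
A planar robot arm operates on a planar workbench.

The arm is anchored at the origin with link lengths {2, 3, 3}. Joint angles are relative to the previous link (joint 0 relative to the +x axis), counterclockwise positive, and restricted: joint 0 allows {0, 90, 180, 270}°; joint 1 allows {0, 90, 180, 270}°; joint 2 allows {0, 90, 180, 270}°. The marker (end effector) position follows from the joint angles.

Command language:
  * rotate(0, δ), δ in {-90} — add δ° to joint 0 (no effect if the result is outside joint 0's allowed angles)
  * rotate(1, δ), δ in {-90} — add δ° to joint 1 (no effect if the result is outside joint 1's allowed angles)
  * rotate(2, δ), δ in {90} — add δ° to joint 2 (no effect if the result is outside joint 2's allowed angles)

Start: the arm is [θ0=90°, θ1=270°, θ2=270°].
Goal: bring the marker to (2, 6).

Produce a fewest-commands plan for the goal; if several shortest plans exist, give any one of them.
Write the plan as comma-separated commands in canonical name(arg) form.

rotate(2, 90), rotate(0, -90), rotate(1, -90), rotate(1, -90)

start: [θ0=90°, θ1=270°, θ2=270°]
step 1 (rotate(2, 90)): [θ0=90°, θ1=270°, θ2=0°]
step 2 (rotate(0, -90)): [θ0=0°, θ1=270°, θ2=0°]
step 3 (rotate(1, -90)): [θ0=0°, θ1=180°, θ2=0°]
step 4 (rotate(1, -90)): [θ0=0°, θ1=90°, θ2=0°]
minimal: 4 command(s), checked below 4.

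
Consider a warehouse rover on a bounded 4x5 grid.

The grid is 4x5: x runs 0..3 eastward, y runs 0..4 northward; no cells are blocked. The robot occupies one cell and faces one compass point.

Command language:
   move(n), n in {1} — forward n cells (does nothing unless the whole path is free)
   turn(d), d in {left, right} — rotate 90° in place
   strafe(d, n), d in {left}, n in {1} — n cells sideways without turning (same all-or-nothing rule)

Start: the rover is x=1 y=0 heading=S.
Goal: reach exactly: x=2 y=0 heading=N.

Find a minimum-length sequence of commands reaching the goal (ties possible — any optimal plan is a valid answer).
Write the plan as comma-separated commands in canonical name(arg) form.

strafe(left, 1), turn(left), turn(left)

t0: x=1 y=0 heading=S
[1] after strafe(left, 1): x=2 y=0 heading=S
[2] after turn(left): x=2 y=0 heading=E
[3] after turn(left): x=2 y=0 heading=N
minimal: 3 command(s), checked below 3.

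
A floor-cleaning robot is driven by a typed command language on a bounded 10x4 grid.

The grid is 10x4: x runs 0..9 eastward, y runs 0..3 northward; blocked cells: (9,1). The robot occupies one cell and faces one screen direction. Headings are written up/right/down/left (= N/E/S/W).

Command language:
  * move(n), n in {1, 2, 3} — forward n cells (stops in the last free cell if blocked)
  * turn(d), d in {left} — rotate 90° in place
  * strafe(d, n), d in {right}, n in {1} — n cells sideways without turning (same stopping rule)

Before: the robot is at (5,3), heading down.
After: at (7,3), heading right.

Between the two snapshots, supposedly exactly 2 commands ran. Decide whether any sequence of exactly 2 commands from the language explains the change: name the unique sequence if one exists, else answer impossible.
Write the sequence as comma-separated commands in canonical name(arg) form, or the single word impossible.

turn(left), move(2)

key: order matters: swapping turn(left) and move(2) lands elsewhere
begin: at (5,3), heading down
1. turn(left) → at (5,3), heading right
2. move(2) → at (7,3), heading right
uniquely the one of 25 2-step routes that fits.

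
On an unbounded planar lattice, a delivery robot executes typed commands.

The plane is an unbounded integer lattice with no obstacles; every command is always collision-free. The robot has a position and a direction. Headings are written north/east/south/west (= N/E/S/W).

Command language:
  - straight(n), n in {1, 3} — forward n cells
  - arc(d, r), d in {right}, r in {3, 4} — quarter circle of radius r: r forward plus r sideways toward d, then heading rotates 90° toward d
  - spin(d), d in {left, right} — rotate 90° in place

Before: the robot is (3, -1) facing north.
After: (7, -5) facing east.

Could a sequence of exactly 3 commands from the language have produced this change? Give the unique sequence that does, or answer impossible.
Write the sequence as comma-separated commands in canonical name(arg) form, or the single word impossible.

spin(right), arc(right, 4), spin(left)

key: running spin(left) before spin(right) would end elsewhere — order is forced
from: (3, -1) facing north
step 1 (spin(right)): (3, -1) facing east
step 2 (arc(right, 4)): (7, -5) facing south
step 3 (spin(left)): (7, -5) facing east
no other 3-command option fits: unique.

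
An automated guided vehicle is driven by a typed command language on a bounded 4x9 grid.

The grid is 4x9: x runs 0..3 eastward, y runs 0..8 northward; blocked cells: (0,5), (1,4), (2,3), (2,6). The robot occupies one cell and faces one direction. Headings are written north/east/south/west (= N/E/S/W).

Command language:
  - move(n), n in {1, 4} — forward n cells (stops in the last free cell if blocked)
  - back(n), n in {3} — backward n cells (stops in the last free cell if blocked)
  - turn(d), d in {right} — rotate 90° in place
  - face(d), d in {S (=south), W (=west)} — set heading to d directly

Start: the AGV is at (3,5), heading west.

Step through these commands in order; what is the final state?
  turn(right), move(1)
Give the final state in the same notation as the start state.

at (3,6), heading north

begin: at (3,5), heading west
[1] after turn(right): at (3,5), heading north
[2] after move(1): at (3,6), heading north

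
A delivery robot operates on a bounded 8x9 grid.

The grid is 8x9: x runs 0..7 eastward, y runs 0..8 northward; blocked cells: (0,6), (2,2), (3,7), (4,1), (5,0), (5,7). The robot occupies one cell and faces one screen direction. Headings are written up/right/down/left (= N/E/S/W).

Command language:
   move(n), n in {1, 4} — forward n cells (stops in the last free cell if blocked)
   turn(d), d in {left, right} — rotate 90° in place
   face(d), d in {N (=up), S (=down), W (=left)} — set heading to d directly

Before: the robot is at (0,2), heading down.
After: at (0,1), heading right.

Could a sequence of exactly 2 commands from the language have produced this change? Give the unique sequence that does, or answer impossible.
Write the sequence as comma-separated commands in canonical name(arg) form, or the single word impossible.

key: cell and facing (now E) both changed — the 2 commands mix motion and turning
from: at (0,2), heading down
t=1 move(1) ⇒ at (0,1), heading down
t=2 turn(left) ⇒ at (0,1), heading right
all 49 alternatives checked — unique.

move(1), turn(left)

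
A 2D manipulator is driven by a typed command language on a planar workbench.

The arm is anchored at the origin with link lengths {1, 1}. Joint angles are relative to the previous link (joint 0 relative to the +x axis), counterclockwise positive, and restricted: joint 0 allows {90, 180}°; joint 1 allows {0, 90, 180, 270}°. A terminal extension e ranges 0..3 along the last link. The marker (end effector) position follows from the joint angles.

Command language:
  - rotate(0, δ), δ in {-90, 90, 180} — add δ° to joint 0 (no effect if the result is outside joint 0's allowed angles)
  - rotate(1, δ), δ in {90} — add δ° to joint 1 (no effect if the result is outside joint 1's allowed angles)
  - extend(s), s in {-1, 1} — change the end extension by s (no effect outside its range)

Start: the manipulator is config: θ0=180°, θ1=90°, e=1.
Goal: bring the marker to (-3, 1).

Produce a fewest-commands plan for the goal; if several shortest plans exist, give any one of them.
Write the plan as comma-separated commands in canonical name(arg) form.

rotate(0, -90), extend(1)

begin: config: θ0=180°, θ1=90°, e=1
[1] after rotate(0, -90): config: θ0=90°, θ1=90°, e=1
[2] after extend(1): config: θ0=90°, θ1=90°, e=2
nothing shorter than 2 reaches the goal.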